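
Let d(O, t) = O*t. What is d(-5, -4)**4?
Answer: 160000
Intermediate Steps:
d(-5, -4)**4 = (-5*(-4))**4 = 20**4 = 160000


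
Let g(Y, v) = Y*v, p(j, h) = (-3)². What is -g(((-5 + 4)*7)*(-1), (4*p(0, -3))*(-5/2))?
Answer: 630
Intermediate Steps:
p(j, h) = 9
-g(((-5 + 4)*7)*(-1), (4*p(0, -3))*(-5/2)) = -((-5 + 4)*7)*(-1)*(4*9)*(-5/2) = --1*7*(-1)*36*(-5*½) = -(-7*(-1))*36*(-5/2) = -7*(-90) = -1*(-630) = 630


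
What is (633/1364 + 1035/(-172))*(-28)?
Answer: 2280012/14663 ≈ 155.49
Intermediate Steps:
(633/1364 + 1035/(-172))*(-28) = (633*(1/1364) + 1035*(-1/172))*(-28) = (633/1364 - 1035/172)*(-28) = -81429/14663*(-28) = 2280012/14663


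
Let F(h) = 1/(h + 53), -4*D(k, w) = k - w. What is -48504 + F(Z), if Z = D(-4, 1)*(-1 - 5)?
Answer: -4413862/91 ≈ -48504.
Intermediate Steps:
D(k, w) = -k/4 + w/4 (D(k, w) = -(k - w)/4 = -k/4 + w/4)
Z = -15/2 (Z = (-¼*(-4) + (¼)*1)*(-1 - 5) = (1 + ¼)*(-6) = (5/4)*(-6) = -15/2 ≈ -7.5000)
F(h) = 1/(53 + h)
-48504 + F(Z) = -48504 + 1/(53 - 15/2) = -48504 + 1/(91/2) = -48504 + 2/91 = -4413862/91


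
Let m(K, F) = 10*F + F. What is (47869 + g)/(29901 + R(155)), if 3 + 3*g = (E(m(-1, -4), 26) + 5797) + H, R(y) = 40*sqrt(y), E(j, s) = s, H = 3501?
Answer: 1524233376/893821801 - 2039040*sqrt(155)/893821801 ≈ 1.6769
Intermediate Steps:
m(K, F) = 11*F
g = 3107 (g = -1 + ((26 + 5797) + 3501)/3 = -1 + (5823 + 3501)/3 = -1 + (1/3)*9324 = -1 + 3108 = 3107)
(47869 + g)/(29901 + R(155)) = (47869 + 3107)/(29901 + 40*sqrt(155)) = 50976/(29901 + 40*sqrt(155))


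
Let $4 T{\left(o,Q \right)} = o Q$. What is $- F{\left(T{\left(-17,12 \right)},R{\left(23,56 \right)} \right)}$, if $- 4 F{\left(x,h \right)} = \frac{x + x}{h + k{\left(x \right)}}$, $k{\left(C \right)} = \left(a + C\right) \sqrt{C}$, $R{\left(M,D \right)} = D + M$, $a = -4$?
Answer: $- \frac{4029}{321032} - \frac{2805 i \sqrt{51}}{321032} \approx -0.01255 - 0.062398 i$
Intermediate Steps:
$T{\left(o,Q \right)} = \frac{Q o}{4}$ ($T{\left(o,Q \right)} = \frac{o Q}{4} = \frac{Q o}{4}$)
$k{\left(C \right)} = \sqrt{C} \left(-4 + C\right)$ ($k{\left(C \right)} = \left(-4 + C\right) \sqrt{C} = \sqrt{C} \left(-4 + C\right)$)
$F{\left(x,h \right)} = - \frac{x}{2 \left(h + \sqrt{x} \left(-4 + x\right)\right)}$ ($F{\left(x,h \right)} = - \frac{\left(x + x\right) \frac{1}{h + \sqrt{x} \left(-4 + x\right)}}{4} = - \frac{2 x \frac{1}{h + \sqrt{x} \left(-4 + x\right)}}{4} = - \frac{x}{2 \left(h + \sqrt{x} \left(-4 + x\right)\right)}$)
$- F{\left(T{\left(-17,12 \right)},R{\left(23,56 \right)} \right)} = - \frac{\left(-1\right) \frac{1}{4} \cdot 12 \left(-17\right)}{2 \left(56 + 23\right) + 2 \sqrt{\frac{1}{4} \cdot 12 \left(-17\right)} \left(-4 + \frac{1}{4} \cdot 12 \left(-17\right)\right)} = - \frac{\left(-1\right) \left(-51\right)}{2 \cdot 79 + 2 \sqrt{-51} \left(-4 - 51\right)} = - \frac{\left(-1\right) \left(-51\right)}{158 + 2 i \sqrt{51} \left(-55\right)} = - \frac{\left(-1\right) \left(-51\right)}{158 - 110 i \sqrt{51}} = - \frac{51}{158 - 110 i \sqrt{51}}$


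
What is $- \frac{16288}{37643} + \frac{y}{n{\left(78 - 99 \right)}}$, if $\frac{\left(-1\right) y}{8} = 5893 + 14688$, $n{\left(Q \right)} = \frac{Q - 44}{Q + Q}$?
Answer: $- \frac{260310534608}{2446795} \approx -1.0639 \cdot 10^{5}$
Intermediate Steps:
$n{\left(Q \right)} = \frac{-44 + Q}{2 Q}$
$y = -164648$ ($y = - 8 \left(5893 + 14688\right) = \left(-8\right) 20581 = -164648$)
$- \frac{16288}{37643} + \frac{y}{n{\left(78 - 99 \right)}} = - \frac{16288}{37643} - \frac{164648}{\frac{1}{2} \frac{1}{78 - 99} \left(-44 + \left(78 - 99\right)\right)} = \left(-16288\right) \frac{1}{37643} - \frac{164648}{\frac{1}{2} \frac{1}{-21} \left(-44 - 21\right)} = - \frac{16288}{37643} - \frac{164648}{\frac{1}{2} \left(- \frac{1}{21}\right) \left(-65\right)} = - \frac{16288}{37643} - \frac{164648}{\frac{65}{42}} = - \frac{16288}{37643} - \frac{6915216}{65} = - \frac{260310534608}{2446795}$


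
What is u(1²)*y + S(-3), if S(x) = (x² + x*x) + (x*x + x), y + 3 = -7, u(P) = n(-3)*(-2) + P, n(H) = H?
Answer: -46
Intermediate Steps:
u(P) = 6 + P (u(P) = -3*(-2) + P = 6 + P)
y = -10 (y = -3 - 7 = -10)
S(x) = x + 3*x² (S(x) = (x² + x²) + (x² + x) = 2*x² + (x + x²) = x + 3*x²)
u(1²)*y + S(-3) = (6 + 1²)*(-10) - 3*(1 + 3*(-3)) = (6 + 1)*(-10) - 3*(1 - 9) = 7*(-10) - 3*(-8) = -70 + 24 = -46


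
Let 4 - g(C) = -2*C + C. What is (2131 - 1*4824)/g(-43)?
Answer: 2693/39 ≈ 69.051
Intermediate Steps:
g(C) = 4 + C (g(C) = 4 - (-2*C + C) = 4 - (-1)*C = 4 + C)
(2131 - 1*4824)/g(-43) = (2131 - 1*4824)/(4 - 43) = (2131 - 4824)/(-39) = -2693*(-1/39) = 2693/39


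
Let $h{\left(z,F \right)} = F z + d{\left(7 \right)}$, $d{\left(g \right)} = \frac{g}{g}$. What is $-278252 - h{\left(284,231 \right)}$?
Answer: $-343857$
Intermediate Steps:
$d{\left(g \right)} = 1$
$h{\left(z,F \right)} = 1 + F z$ ($h{\left(z,F \right)} = F z + 1 = 1 + F z$)
$-278252 - h{\left(284,231 \right)} = -278252 - \left(1 + 231 \cdot 284\right) = -278252 - \left(1 + 65604\right) = -278252 - 65605 = -343857$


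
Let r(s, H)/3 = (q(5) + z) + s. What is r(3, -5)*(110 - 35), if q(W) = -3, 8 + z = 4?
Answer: -900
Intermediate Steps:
z = -4 (z = -8 + 4 = -4)
r(s, H) = -21 + 3*s (r(s, H) = 3*((-3 - 4) + s) = 3*(-7 + s) = -21 + 3*s)
r(3, -5)*(110 - 35) = (-21 + 3*3)*(110 - 35) = (-21 + 9)*75 = -12*75 = -900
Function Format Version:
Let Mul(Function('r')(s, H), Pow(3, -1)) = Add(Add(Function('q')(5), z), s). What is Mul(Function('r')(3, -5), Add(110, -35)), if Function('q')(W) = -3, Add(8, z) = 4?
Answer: -900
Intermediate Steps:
z = -4 (z = Add(-8, 4) = -4)
Function('r')(s, H) = Add(-21, Mul(3, s)) (Function('r')(s, H) = Mul(3, Add(Add(-3, -4), s)) = Mul(3, Add(-7, s)) = Add(-21, Mul(3, s)))
Mul(Function('r')(3, -5), Add(110, -35)) = Mul(Add(-21, Mul(3, 3)), Add(110, -35)) = Mul(Add(-21, 9), 75) = Mul(-12, 75) = -900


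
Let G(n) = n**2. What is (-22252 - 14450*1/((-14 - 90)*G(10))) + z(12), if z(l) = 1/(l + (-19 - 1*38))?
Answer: -208265923/9360 ≈ -22251.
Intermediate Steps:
z(l) = 1/(-57 + l) (z(l) = 1/(l + (-19 - 38)) = 1/(l - 57) = 1/(-57 + l))
(-22252 - 14450*1/((-14 - 90)*G(10))) + z(12) = (-22252 - 14450*1/(100*(-14 - 90))) + 1/(-57 + 12) = (-22252 - 14450/((-104*100))) + 1/(-45) = (-22252 - 14450/(-10400)) - 1/45 = (-22252 - 14450*(-1/10400)) - 1/45 = (-22252 + 289/208) - 1/45 = -4628127/208 - 1/45 = -208265923/9360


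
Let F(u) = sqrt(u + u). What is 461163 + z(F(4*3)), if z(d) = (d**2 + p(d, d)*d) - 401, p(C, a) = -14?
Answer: 460786 - 28*sqrt(6) ≈ 4.6072e+5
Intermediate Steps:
F(u) = sqrt(2)*sqrt(u) (F(u) = sqrt(2*u) = sqrt(2)*sqrt(u))
z(d) = -401 + d**2 - 14*d (z(d) = (d**2 - 14*d) - 401 = -401 + d**2 - 14*d)
461163 + z(F(4*3)) = 461163 + (-401 + (sqrt(2)*sqrt(4*3))**2 - 14*sqrt(2)*sqrt(4*3)) = 461163 + (-401 + (sqrt(2)*sqrt(12))**2 - 14*sqrt(2)*sqrt(12)) = 461163 + (-401 + (sqrt(2)*(2*sqrt(3)))**2 - 14*sqrt(2)*2*sqrt(3)) = 461163 + (-401 + (2*sqrt(6))**2 - 28*sqrt(6)) = 461163 + (-401 + 24 - 28*sqrt(6)) = 461163 + (-377 - 28*sqrt(6)) = 460786 - 28*sqrt(6)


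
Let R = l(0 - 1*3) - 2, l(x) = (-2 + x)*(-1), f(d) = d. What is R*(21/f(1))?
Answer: 63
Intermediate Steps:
l(x) = 2 - x
R = 3 (R = (2 - (0 - 1*3)) - 2 = (2 - (0 - 3)) - 2 = (2 - 1*(-3)) - 2 = (2 + 3) - 2 = 5 - 2 = 3)
R*(21/f(1)) = 3*(21/1) = 3*(21*1) = 3*21 = 63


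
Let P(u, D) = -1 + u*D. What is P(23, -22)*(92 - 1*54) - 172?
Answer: -19438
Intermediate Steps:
P(u, D) = -1 + D*u
P(23, -22)*(92 - 1*54) - 172 = (-1 - 22*23)*(92 - 1*54) - 172 = (-1 - 506)*(92 - 54) - 172 = -507*38 - 172 = -19266 - 172 = -19438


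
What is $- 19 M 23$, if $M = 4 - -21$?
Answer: $-10925$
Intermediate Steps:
$M = 25$ ($M = 4 + 21 = 25$)
$- 19 M 23 = \left(-19\right) 25 \cdot 23 = \left(-475\right) 23 = -10925$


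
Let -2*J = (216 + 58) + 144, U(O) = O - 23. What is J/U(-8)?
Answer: 209/31 ≈ 6.7419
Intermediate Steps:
U(O) = -23 + O
J = -209 (J = -((216 + 58) + 144)/2 = -(274 + 144)/2 = -½*418 = -209)
J/U(-8) = -209/(-23 - 8) = -209/(-31) = -209*(-1/31) = 209/31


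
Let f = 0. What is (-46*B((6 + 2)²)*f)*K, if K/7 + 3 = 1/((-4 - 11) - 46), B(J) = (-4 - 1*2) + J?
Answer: 0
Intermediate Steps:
B(J) = -6 + J (B(J) = (-4 - 2) + J = -6 + J)
K = -1288/61 (K = -21 + 7/((-4 - 11) - 46) = -21 + 7/(-15 - 46) = -21 + 7/(-61) = -21 + 7*(-1/61) = -21 - 7/61 = -1288/61 ≈ -21.115)
(-46*B((6 + 2)²)*f)*K = -46*(-6 + (6 + 2)²)*0*(-1288/61) = -46*(-6 + 8²)*0*(-1288/61) = -46*(-6 + 64)*0*(-1288/61) = -2668*0*(-1288/61) = -46*0*(-1288/61) = 0*(-1288/61) = 0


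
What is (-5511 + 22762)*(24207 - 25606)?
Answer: -24134149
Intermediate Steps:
(-5511 + 22762)*(24207 - 25606) = 17251*(-1399) = -24134149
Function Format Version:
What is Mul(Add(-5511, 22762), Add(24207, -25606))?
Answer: -24134149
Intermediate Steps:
Mul(Add(-5511, 22762), Add(24207, -25606)) = Mul(17251, -1399) = -24134149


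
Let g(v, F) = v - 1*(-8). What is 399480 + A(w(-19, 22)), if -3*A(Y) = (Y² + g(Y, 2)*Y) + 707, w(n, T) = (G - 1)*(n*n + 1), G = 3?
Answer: 47863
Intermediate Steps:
g(v, F) = 8 + v (g(v, F) = v + 8 = 8 + v)
w(n, T) = 2 + 2*n² (w(n, T) = (3 - 1)*(n*n + 1) = 2*(n² + 1) = 2*(1 + n²) = 2 + 2*n²)
A(Y) = -707/3 - Y²/3 - Y*(8 + Y)/3 (A(Y) = -((Y² + (8 + Y)*Y) + 707)/3 = -((Y² + Y*(8 + Y)) + 707)/3 = -(707 + Y² + Y*(8 + Y))/3 = -707/3 - Y²/3 - Y*(8 + Y)/3)
399480 + A(w(-19, 22)) = 399480 + (-707/3 - (2 + 2*(-19)²)²/3 - (2 + 2*(-19)²)*(8 + (2 + 2*(-19)²))/3) = 399480 + (-707/3 - (2 + 2*361)²/3 - (2 + 2*361)*(8 + (2 + 2*361))/3) = 399480 + (-707/3 - (2 + 722)²/3 - (2 + 722)*(8 + (2 + 722))/3) = 399480 + (-707/3 - ⅓*724² - ⅓*724*(8 + 724)) = 399480 + (-707/3 - ⅓*524176 - ⅓*724*732) = 399480 + (-707/3 - 524176/3 - 176656) = 399480 - 351617 = 47863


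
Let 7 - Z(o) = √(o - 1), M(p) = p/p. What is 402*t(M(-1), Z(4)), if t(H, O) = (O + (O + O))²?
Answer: 188136 - 50652*√3 ≈ 1.0040e+5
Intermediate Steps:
M(p) = 1
Z(o) = 7 - √(-1 + o) (Z(o) = 7 - √(o - 1) = 7 - √(-1 + o))
t(H, O) = 9*O² (t(H, O) = (O + 2*O)² = (3*O)² = 9*O²)
402*t(M(-1), Z(4)) = 402*(9*(7 - √(-1 + 4))²) = 402*(9*(7 - √3)²) = 3618*(7 - √3)²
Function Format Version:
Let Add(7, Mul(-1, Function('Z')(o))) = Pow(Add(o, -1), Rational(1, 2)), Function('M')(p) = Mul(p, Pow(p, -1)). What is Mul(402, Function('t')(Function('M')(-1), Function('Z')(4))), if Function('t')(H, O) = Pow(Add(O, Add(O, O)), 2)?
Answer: Add(188136, Mul(-50652, Pow(3, Rational(1, 2)))) ≈ 1.0040e+5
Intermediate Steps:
Function('M')(p) = 1
Function('Z')(o) = Add(7, Mul(-1, Pow(Add(-1, o), Rational(1, 2)))) (Function('Z')(o) = Add(7, Mul(-1, Pow(Add(o, -1), Rational(1, 2)))) = Add(7, Mul(-1, Pow(Add(-1, o), Rational(1, 2)))))
Function('t')(H, O) = Mul(9, Pow(O, 2)) (Function('t')(H, O) = Pow(Add(O, Mul(2, O)), 2) = Pow(Mul(3, O), 2) = Mul(9, Pow(O, 2)))
Mul(402, Function('t')(Function('M')(-1), Function('Z')(4))) = Mul(402, Mul(9, Pow(Add(7, Mul(-1, Pow(Add(-1, 4), Rational(1, 2)))), 2))) = Mul(402, Mul(9, Pow(Add(7, Mul(-1, Pow(3, Rational(1, 2)))), 2))) = Mul(3618, Pow(Add(7, Mul(-1, Pow(3, Rational(1, 2)))), 2))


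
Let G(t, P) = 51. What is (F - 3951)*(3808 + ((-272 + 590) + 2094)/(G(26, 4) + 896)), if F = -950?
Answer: -17685689788/947 ≈ -1.8675e+7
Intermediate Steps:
(F - 3951)*(3808 + ((-272 + 590) + 2094)/(G(26, 4) + 896)) = (-950 - 3951)*(3808 + ((-272 + 590) + 2094)/(51 + 896)) = -4901*(3808 + (318 + 2094)/947) = -4901*(3808 + 2412*(1/947)) = -4901*(3808 + 2412/947) = -4901*3608588/947 = -17685689788/947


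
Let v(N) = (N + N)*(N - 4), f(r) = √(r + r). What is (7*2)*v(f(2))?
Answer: -112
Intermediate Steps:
f(r) = √2*√r (f(r) = √(2*r) = √2*√r)
v(N) = 2*N*(-4 + N) (v(N) = (2*N)*(-4 + N) = 2*N*(-4 + N))
(7*2)*v(f(2)) = (7*2)*(2*(√2*√2)*(-4 + √2*√2)) = 14*(2*2*(-4 + 2)) = 14*(2*2*(-2)) = 14*(-8) = -112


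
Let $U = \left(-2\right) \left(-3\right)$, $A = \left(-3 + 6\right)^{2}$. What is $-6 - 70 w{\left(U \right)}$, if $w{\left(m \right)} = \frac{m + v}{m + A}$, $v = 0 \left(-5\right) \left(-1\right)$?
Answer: $-34$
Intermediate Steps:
$A = 9$ ($A = 3^{2} = 9$)
$U = 6$
$v = 0$ ($v = 0 \left(-1\right) = 0$)
$w{\left(m \right)} = \frac{m}{9 + m}$ ($w{\left(m \right)} = \frac{m + 0}{m + 9} = \frac{m}{9 + m}$)
$-6 - 70 w{\left(U \right)} = -6 - 70 \frac{6}{9 + 6} = -6 - 70 \cdot \frac{6}{15} = -6 - 70 \cdot 6 \cdot \frac{1}{15} = -6 - 28 = -34$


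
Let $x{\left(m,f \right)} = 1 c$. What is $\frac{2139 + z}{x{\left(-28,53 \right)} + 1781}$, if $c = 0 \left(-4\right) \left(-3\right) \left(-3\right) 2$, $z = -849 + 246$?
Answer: $\frac{1536}{1781} \approx 0.86244$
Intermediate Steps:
$z = -603$
$c = 0$ ($c = 0 \cdot 12 \left(-3\right) 2 = 0 \left(-36\right) 2 = 0 \cdot 2 = 0$)
$x{\left(m,f \right)} = 0$ ($x{\left(m,f \right)} = 1 \cdot 0 = 0$)
$\frac{2139 + z}{x{\left(-28,53 \right)} + 1781} = \frac{2139 - 603}{0 + 1781} = \frac{1536}{1781}$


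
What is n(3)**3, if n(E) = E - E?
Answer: 0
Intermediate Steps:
n(E) = 0
n(3)**3 = 0**3 = 0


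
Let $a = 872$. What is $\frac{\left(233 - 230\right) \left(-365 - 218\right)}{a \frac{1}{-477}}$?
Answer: $\frac{834273}{872} \approx 956.74$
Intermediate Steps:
$\frac{\left(233 - 230\right) \left(-365 - 218\right)}{a \frac{1}{-477}} = \frac{\left(233 - 230\right) \left(-365 - 218\right)}{872 \frac{1}{-477}} = \frac{3 \left(-583\right)}{872 \left(- \frac{1}{477}\right)} = - \frac{1749}{- \frac{872}{477}} = \left(-1749\right) \left(- \frac{477}{872}\right) = \frac{834273}{872}$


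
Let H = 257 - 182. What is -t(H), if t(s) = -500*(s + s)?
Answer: 75000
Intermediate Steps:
H = 75
t(s) = -1000*s
-t(H) = -(-1000)*75 = -1*(-75000) = 75000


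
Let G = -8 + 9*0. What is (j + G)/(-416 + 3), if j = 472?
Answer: -464/413 ≈ -1.1235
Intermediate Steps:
G = -8 (G = -8 + 0 = -8)
(j + G)/(-416 + 3) = (472 - 8)/(-416 + 3) = 464/(-413) = 464*(-1/413) = -464/413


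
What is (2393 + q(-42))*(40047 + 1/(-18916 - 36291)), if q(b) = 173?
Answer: 5673104552048/55207 ≈ 1.0276e+8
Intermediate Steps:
(2393 + q(-42))*(40047 + 1/(-18916 - 36291)) = (2393 + 173)*(40047 + 1/(-18916 - 36291)) = 2566*(40047 + 1/(-55207)) = 2566*(40047 - 1/55207) = 2566*(2210874728/55207) = 5673104552048/55207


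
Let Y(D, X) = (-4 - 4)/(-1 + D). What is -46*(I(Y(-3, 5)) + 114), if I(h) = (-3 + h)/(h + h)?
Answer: -10465/2 ≈ -5232.5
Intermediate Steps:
Y(D, X) = -8/(-1 + D)
I(h) = (-3 + h)/(2*h) (I(h) = (-3 + h)/((2*h)) = (-3 + h)*(1/(2*h)) = (-3 + h)/(2*h))
-46*(I(Y(-3, 5)) + 114) = -46*((-3 - 8/(-1 - 3))/(2*((-8/(-1 - 3)))) + 114) = -46*((-3 - 8/(-4))/(2*((-8/(-4)))) + 114) = -46*((-3 - 8*(-¼))/(2*((-8*(-¼)))) + 114) = -46*((½)*(-3 + 2)/2 + 114) = -46*((½)*(½)*(-1) + 114) = -46*(-¼ + 114) = -46*455/4 = -10465/2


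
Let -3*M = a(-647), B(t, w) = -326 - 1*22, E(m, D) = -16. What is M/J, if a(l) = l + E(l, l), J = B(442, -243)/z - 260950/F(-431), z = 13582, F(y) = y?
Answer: 646849541/1772036456 ≈ 0.36503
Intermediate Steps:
B(t, w) = -348 (B(t, w) = -326 - 22 = -348)
J = 1772036456/2926921 (J = -348/13582 - 260950/(-431) = -348*1/13582 - 260950*(-1/431) = -174/6791 + 260950/431 = 1772036456/2926921 ≈ 605.43)
a(l) = -16 + l (a(l) = l - 16 = -16 + l)
M = 221 (M = -(-16 - 647)/3 = -⅓*(-663) = 221)
M/J = 221/(1772036456/2926921) = 221*(2926921/1772036456) = 646849541/1772036456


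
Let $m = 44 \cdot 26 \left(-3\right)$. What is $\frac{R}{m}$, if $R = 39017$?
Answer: $- \frac{3547}{312} \approx -11.369$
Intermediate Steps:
$m = -3432$ ($m = 1144 \left(-3\right) = -3432$)
$\frac{R}{m} = \frac{39017}{-3432} = 39017 \left(- \frac{1}{3432}\right) = - \frac{3547}{312}$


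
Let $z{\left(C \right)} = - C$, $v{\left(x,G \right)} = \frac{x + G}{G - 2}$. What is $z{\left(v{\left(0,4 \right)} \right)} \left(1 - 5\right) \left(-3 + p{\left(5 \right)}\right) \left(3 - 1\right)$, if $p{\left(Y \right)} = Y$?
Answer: $32$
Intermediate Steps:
$v{\left(x,G \right)} = \frac{G + x}{-2 + G}$
$z{\left(v{\left(0,4 \right)} \right)} \left(1 - 5\right) \left(-3 + p{\left(5 \right)}\right) \left(3 - 1\right) = - \frac{4 + 0}{-2 + 4} \left(1 - 5\right) \left(-3 + 5\right) \left(3 - 1\right) = - \frac{4}{2} \left(\left(-4\right) 2\right) 2 = - \frac{4}{2} \left(-8\right) 2 = \left(-1\right) 2 \left(-8\right) 2 = \left(-2\right) \left(-8\right) 2 = 16 \cdot 2 = 32$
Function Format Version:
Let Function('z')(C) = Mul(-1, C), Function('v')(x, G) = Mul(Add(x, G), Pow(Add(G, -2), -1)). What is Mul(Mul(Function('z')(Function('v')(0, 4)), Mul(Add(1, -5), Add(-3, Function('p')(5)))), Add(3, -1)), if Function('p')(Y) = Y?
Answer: 32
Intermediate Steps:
Function('v')(x, G) = Mul(Pow(Add(-2, G), -1), Add(G, x)) (Function('v')(x, G) = Mul(Add(G, x), Pow(Add(-2, G), -1)) = Mul(Pow(Add(-2, G), -1), Add(G, x)))
Mul(Mul(Function('z')(Function('v')(0, 4)), Mul(Add(1, -5), Add(-3, Function('p')(5)))), Add(3, -1)) = Mul(Mul(Mul(-1, Mul(Pow(Add(-2, 4), -1), Add(4, 0))), Mul(Add(1, -5), Add(-3, 5))), Add(3, -1)) = Mul(Mul(Mul(-1, Mul(Pow(2, -1), 4)), Mul(-4, 2)), 2) = Mul(Mul(Mul(-1, Mul(Rational(1, 2), 4)), -8), 2) = Mul(Mul(Mul(-1, 2), -8), 2) = Mul(Mul(-2, -8), 2) = Mul(16, 2) = 32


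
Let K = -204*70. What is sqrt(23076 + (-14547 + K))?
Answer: 9*I*sqrt(71) ≈ 75.835*I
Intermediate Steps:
K = -14280
sqrt(23076 + (-14547 + K)) = sqrt(23076 + (-14547 - 14280)) = sqrt(23076 - 28827) = sqrt(-5751) = 9*I*sqrt(71)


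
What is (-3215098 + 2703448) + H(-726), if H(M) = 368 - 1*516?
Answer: -511798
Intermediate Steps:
H(M) = -148 (H(M) = 368 - 516 = -148)
(-3215098 + 2703448) + H(-726) = (-3215098 + 2703448) - 148 = -511650 - 148 = -511798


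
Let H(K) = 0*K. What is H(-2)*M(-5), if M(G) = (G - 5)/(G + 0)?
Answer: 0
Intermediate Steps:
H(K) = 0
M(G) = (-5 + G)/G
H(-2)*M(-5) = 0*((-5 - 5)/(-5)) = 0*(-⅕*(-10)) = 0*2 = 0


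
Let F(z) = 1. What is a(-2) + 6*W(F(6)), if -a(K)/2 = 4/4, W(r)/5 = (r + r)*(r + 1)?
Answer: 118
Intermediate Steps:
W(r) = 10*r*(1 + r) (W(r) = 5*((r + r)*(r + 1)) = 5*((2*r)*(1 + r)) = 5*(2*r*(1 + r)) = 10*r*(1 + r))
a(K) = -2 (a(K) = -8/4 = -2*1 = -2)
a(-2) + 6*W(F(6)) = -2 + 6*(10*1*(1 + 1)) = -2 + 6*(10*1*2) = -2 + 6*20 = -2 + 120 = 118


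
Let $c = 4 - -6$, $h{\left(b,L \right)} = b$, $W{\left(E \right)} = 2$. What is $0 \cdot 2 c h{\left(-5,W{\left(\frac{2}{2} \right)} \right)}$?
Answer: $0$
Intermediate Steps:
$c = 10$ ($c = 4 + 6 = 10$)
$0 \cdot 2 c h{\left(-5,W{\left(\frac{2}{2} \right)} \right)} = 0 \cdot 2 \cdot 10 \left(-5\right) = 0 \cdot 10 \left(-5\right) = 0 \left(-5\right) = 0$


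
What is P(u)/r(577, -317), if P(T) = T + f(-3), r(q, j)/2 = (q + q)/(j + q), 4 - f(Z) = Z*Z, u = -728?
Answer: -47645/577 ≈ -82.574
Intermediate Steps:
f(Z) = 4 - Z² (f(Z) = 4 - Z*Z = 4 - Z²)
r(q, j) = 4*q/(j + q) (r(q, j) = 2*((q + q)/(j + q)) = 2*((2*q)/(j + q)) = 2*(2*q/(j + q)) = 4*q/(j + q))
P(T) = -5 + T (P(T) = T + (4 - 1*(-3)²) = T + (4 - 1*9) = T + (4 - 9) = T - 5 = -5 + T)
P(u)/r(577, -317) = (-5 - 728)/((4*577/(-317 + 577))) = -733/(4*577/260) = -733/(4*577*(1/260)) = -733/577/65 = -733*65/577 = -47645/577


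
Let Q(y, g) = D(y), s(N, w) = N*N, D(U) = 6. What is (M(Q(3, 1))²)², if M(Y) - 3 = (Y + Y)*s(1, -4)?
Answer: 50625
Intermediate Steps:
s(N, w) = N²
Q(y, g) = 6
M(Y) = 3 + 2*Y (M(Y) = 3 + (Y + Y)*1² = 3 + (2*Y)*1 = 3 + 2*Y)
(M(Q(3, 1))²)² = ((3 + 2*6)²)² = ((3 + 12)²)² = (15²)² = 225² = 50625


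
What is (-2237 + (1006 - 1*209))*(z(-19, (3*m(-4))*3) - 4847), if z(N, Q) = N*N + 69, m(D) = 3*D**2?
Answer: 6360480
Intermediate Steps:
z(N, Q) = 69 + N**2 (z(N, Q) = N**2 + 69 = 69 + N**2)
(-2237 + (1006 - 1*209))*(z(-19, (3*m(-4))*3) - 4847) = (-2237 + (1006 - 1*209))*((69 + (-19)**2) - 4847) = (-2237 + (1006 - 209))*((69 + 361) - 4847) = (-2237 + 797)*(430 - 4847) = -1440*(-4417) = 6360480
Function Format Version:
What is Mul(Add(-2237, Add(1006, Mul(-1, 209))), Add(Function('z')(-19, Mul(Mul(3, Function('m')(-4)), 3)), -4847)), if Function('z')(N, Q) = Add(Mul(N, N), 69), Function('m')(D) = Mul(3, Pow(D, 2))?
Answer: 6360480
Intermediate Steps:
Function('z')(N, Q) = Add(69, Pow(N, 2)) (Function('z')(N, Q) = Add(Pow(N, 2), 69) = Add(69, Pow(N, 2)))
Mul(Add(-2237, Add(1006, Mul(-1, 209))), Add(Function('z')(-19, Mul(Mul(3, Function('m')(-4)), 3)), -4847)) = Mul(Add(-2237, Add(1006, Mul(-1, 209))), Add(Add(69, Pow(-19, 2)), -4847)) = Mul(Add(-2237, Add(1006, -209)), Add(Add(69, 361), -4847)) = Mul(Add(-2237, 797), Add(430, -4847)) = Mul(-1440, -4417) = 6360480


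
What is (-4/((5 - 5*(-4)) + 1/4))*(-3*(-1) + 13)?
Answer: -256/101 ≈ -2.5347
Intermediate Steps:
(-4/((5 - 5*(-4)) + 1/4))*(-3*(-1) + 13) = (-4/((5 + 20) + ¼))*(3 + 13) = -4/(25 + ¼)*16 = -4/101/4*16 = -4*4/101*16 = -16/101*16 = -256/101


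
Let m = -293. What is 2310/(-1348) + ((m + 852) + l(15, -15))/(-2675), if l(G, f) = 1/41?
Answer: -28424541/14784190 ≈ -1.9226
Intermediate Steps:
l(G, f) = 1/41
2310/(-1348) + ((m + 852) + l(15, -15))/(-2675) = 2310/(-1348) + ((-293 + 852) + 1/41)/(-2675) = 2310*(-1/1348) + (559 + 1/41)*(-1/2675) = -1155/674 + (22920/41)*(-1/2675) = -1155/674 - 4584/21935 = -28424541/14784190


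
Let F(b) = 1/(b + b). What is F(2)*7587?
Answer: 7587/4 ≈ 1896.8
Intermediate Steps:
F(b) = 1/(2*b)
F(2)*7587 = ((½)/2)*7587 = ((½)*(½))*7587 = (¼)*7587 = 7587/4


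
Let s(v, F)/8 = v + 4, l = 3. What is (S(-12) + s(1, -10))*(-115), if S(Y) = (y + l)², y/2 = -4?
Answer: -7475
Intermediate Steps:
y = -8 (y = 2*(-4) = -8)
S(Y) = 25 (S(Y) = (-8 + 3)² = (-5)² = 25)
s(v, F) = 32 + 8*v (s(v, F) = 8*(v + 4) = 8*(4 + v) = 32 + 8*v)
(S(-12) + s(1, -10))*(-115) = (25 + (32 + 8*1))*(-115) = (25 + (32 + 8))*(-115) = (25 + 40)*(-115) = 65*(-115) = -7475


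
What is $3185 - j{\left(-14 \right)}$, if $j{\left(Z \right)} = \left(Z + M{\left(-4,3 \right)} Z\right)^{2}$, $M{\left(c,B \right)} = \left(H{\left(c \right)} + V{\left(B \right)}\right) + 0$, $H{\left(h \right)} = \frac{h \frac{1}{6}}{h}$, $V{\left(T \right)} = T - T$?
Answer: $\frac{26264}{9} \approx 2918.2$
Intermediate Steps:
$V{\left(T \right)} = 0$
$H{\left(h \right)} = \frac{1}{6}$ ($H{\left(h \right)} = \frac{h \frac{1}{6}}{h} = \frac{\frac{1}{6} h}{h} = \frac{1}{6}$)
$M{\left(c,B \right)} = \frac{1}{6}$ ($M{\left(c,B \right)} = \left(\frac{1}{6} + 0\right) + 0 = \frac{1}{6} + 0 = \frac{1}{6}$)
$j{\left(Z \right)} = \frac{49 Z^{2}}{36}$ ($j{\left(Z \right)} = \left(Z + \frac{Z}{6}\right)^{2} = \left(\frac{7 Z}{6}\right)^{2} = \frac{49 Z^{2}}{36}$)
$3185 - j{\left(-14 \right)} = 3185 - \frac{49 \left(-14\right)^{2}}{36} = 3185 - \frac{49}{36} \cdot 196 = 3185 - \frac{2401}{9} = \frac{26264}{9}$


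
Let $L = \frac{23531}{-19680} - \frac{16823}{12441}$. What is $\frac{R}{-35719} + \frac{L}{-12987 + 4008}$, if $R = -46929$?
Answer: $\frac{11465709523337021}{8724994021492320} \approx 1.3141$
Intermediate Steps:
$L = - \frac{69313979}{27204320}$ ($L = 23531 \left(- \frac{1}{19680}\right) - \frac{16823}{12441} = - \frac{23531}{19680} - \frac{16823}{12441} = - \frac{69313979}{27204320} \approx -2.5479$)
$\frac{R}{-35719} + \frac{L}{-12987 + 4008} = - \frac{46929}{-35719} - \frac{69313979}{27204320 \left(-12987 + 4008\right)} = \left(-46929\right) \left(- \frac{1}{35719}\right) - \frac{69313979}{27204320 \left(-8979\right)} = \frac{46929}{35719} - - \frac{69313979}{244267589280} = \frac{46929}{35719} + \frac{69313979}{244267589280} = \frac{11465709523337021}{8724994021492320}$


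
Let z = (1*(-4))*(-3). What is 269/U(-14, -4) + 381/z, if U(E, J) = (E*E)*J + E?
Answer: 50135/1596 ≈ 31.413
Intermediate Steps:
U(E, J) = E + J*E**2 (U(E, J) = E**2*J + E = J*E**2 + E = E + J*E**2)
z = 12 (z = -4*(-3) = 12)
269/U(-14, -4) + 381/z = 269/((-14*(1 - 14*(-4)))) + 381/12 = 269/((-14*(1 + 56))) + 381*(1/12) = 269/((-14*57)) + 127/4 = 269/(-798) + 127/4 = 269*(-1/798) + 127/4 = -269/798 + 127/4 = 50135/1596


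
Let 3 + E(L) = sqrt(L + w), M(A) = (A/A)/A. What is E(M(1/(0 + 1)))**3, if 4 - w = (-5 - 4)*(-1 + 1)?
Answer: -72 + 32*sqrt(5) ≈ -0.44582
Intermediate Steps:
M(A) = 1/A
w = 4 (w = 4 - (-5 - 4)*(-1 + 1) = 4 - (-9)*0 = 4 - 1*0 = 4 + 0 = 4)
E(L) = -3 + sqrt(4 + L) (E(L) = -3 + sqrt(L + 4) = -3 + sqrt(4 + L))
E(M(1/(0 + 1)))**3 = (-3 + sqrt(4 + 1/(1/(0 + 1))))**3 = (-3 + sqrt(4 + 1/(1/1)))**3 = (-3 + sqrt(4 + 1/1))**3 = (-3 + sqrt(4 + 1))**3 = (-3 + sqrt(5))**3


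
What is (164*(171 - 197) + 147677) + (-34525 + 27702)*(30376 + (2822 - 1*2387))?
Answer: -210080040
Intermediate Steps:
(164*(171 - 197) + 147677) + (-34525 + 27702)*(30376 + (2822 - 1*2387)) = (164*(-26) + 147677) - 6823*(30376 + (2822 - 2387)) = (-4264 + 147677) - 6823*(30376 + 435) = 143413 - 6823*30811 = 143413 - 210223453 = -210080040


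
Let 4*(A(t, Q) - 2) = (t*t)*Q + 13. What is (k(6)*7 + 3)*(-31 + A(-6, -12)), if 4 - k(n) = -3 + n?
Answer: -2675/2 ≈ -1337.5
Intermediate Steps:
k(n) = 7 - n (k(n) = 4 - (-3 + n) = 4 + (3 - n) = 7 - n)
A(t, Q) = 21/4 + Q*t²/4 (A(t, Q) = 2 + ((t*t)*Q + 13)/4 = 2 + (t²*Q + 13)/4 = 2 + (Q*t² + 13)/4 = 2 + (13 + Q*t²)/4 = 2 + (13/4 + Q*t²/4) = 21/4 + Q*t²/4)
(k(6)*7 + 3)*(-31 + A(-6, -12)) = ((7 - 1*6)*7 + 3)*(-31 + (21/4 + (¼)*(-12)*(-6)²)) = ((7 - 6)*7 + 3)*(-31 + (21/4 + (¼)*(-12)*36)) = (1*7 + 3)*(-31 + (21/4 - 108)) = (7 + 3)*(-31 - 411/4) = 10*(-535/4) = -2675/2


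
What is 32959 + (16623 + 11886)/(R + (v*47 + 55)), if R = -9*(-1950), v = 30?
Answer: 626743894/19015 ≈ 32961.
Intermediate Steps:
R = 17550
32959 + (16623 + 11886)/(R + (v*47 + 55)) = 32959 + (16623 + 11886)/(17550 + (30*47 + 55)) = 32959 + 28509/(17550 + (1410 + 55)) = 32959 + 28509/(17550 + 1465) = 32959 + 28509/19015 = 626743894/19015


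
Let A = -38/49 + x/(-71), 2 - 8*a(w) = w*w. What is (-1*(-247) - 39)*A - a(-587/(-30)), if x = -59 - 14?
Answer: 2508883751/25048800 ≈ 100.16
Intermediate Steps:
x = -73
a(w) = ¼ - w²/8 (a(w) = ¼ - w*w/8 = ¼ - w²/8)
A = 879/3479 (A = -38/49 - 73/(-71) = -38*1/49 - 73*(-1/71) = -38/49 + 73/71 = 879/3479 ≈ 0.25266)
(-1*(-247) - 39)*A - a(-587/(-30)) = (-1*(-247) - 39)*(879/3479) - (¼ - (-587/(-30))²/8) = (247 - 39)*(879/3479) - (¼ - (-587*(-1/30))²/8) = 208*(879/3479) - (¼ - (587/30)²/8) = 182832/3479 - (¼ - ⅛*344569/900) = 182832/3479 - (¼ - 344569/7200) = 182832/3479 - 1*(-342769/7200) = 182832/3479 + 342769/7200 = 2508883751/25048800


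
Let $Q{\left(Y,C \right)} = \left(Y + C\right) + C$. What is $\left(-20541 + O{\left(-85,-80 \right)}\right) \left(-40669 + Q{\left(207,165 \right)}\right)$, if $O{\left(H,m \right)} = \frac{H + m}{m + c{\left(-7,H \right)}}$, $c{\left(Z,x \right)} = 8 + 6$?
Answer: $824251082$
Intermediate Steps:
$c{\left(Z,x \right)} = 14$
$O{\left(H,m \right)} = \frac{H + m}{14 + m}$ ($O{\left(H,m \right)} = \frac{H + m}{m + 14} = \frac{H + m}{14 + m}$)
$Q{\left(Y,C \right)} = Y + 2 C$ ($Q{\left(Y,C \right)} = \left(C + Y\right) + C = Y + 2 C$)
$\left(-20541 + O{\left(-85,-80 \right)}\right) \left(-40669 + Q{\left(207,165 \right)}\right) = \left(-20541 + \frac{-85 - 80}{14 - 80}\right) \left(-40669 + \left(207 + 2 \cdot 165\right)\right) = \left(-20541 + \frac{1}{-66} \left(-165\right)\right) \left(-40669 + \left(207 + 330\right)\right) = \left(-20541 - - \frac{5}{2}\right) \left(-40669 + 537\right) = \left(-20541 + \frac{5}{2}\right) \left(-40132\right) = \left(- \frac{41077}{2}\right) \left(-40132\right) = 824251082$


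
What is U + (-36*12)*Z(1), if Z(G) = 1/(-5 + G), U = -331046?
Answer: -330938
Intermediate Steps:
U + (-36*12)*Z(1) = -331046 + (-36*12)/(-5 + 1) = -331046 - 432/(-4) = -331046 - 432*(-1/4) = -331046 + 108 = -330938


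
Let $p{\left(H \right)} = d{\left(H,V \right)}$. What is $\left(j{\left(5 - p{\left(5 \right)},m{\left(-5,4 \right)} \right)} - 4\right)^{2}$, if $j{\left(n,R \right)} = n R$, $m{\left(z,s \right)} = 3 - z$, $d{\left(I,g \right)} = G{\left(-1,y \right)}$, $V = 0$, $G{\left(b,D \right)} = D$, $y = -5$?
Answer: $5776$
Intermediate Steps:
$d{\left(I,g \right)} = -5$
$p{\left(H \right)} = -5$
$j{\left(n,R \right)} = R n$
$\left(j{\left(5 - p{\left(5 \right)},m{\left(-5,4 \right)} \right)} - 4\right)^{2} = \left(\left(3 - -5\right) \left(5 - -5\right) - 4\right)^{2} = \left(\left(3 + 5\right) \left(5 + 5\right) - 4\right)^{2} = \left(8 \cdot 10 - 4\right)^{2} = \left(80 - 4\right)^{2} = 76^{2} = 5776$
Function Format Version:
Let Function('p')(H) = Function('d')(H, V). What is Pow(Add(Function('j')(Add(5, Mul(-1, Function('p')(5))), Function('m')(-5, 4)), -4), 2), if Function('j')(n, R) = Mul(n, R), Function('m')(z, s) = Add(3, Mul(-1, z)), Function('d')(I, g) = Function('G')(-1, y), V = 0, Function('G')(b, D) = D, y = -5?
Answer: 5776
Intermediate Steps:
Function('d')(I, g) = -5
Function('p')(H) = -5
Function('j')(n, R) = Mul(R, n)
Pow(Add(Function('j')(Add(5, Mul(-1, Function('p')(5))), Function('m')(-5, 4)), -4), 2) = Pow(Add(Mul(Add(3, Mul(-1, -5)), Add(5, Mul(-1, -5))), -4), 2) = Pow(Add(Mul(Add(3, 5), Add(5, 5)), -4), 2) = Pow(Add(Mul(8, 10), -4), 2) = Pow(Add(80, -4), 2) = Pow(76, 2) = 5776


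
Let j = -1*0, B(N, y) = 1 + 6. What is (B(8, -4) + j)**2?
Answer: 49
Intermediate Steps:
B(N, y) = 7
j = 0
(B(8, -4) + j)**2 = (7 + 0)**2 = 7**2 = 49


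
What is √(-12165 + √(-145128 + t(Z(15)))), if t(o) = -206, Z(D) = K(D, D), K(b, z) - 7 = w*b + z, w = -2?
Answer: √(-12165 + 7*I*√2966) ≈ 1.728 + 110.31*I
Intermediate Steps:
K(b, z) = 7 + z - 2*b (K(b, z) = 7 + (-2*b + z) = 7 + (z - 2*b) = 7 + z - 2*b)
Z(D) = 7 - D (Z(D) = 7 + D - 2*D = 7 - D)
√(-12165 + √(-145128 + t(Z(15)))) = √(-12165 + √(-145128 - 206)) = √(-12165 + √(-145334)) = √(-12165 + 7*I*√2966)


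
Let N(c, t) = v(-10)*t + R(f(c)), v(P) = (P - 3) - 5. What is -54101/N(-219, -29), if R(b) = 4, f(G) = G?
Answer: -54101/526 ≈ -102.85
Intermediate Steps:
v(P) = -8 + P (v(P) = (-3 + P) - 5 = -8 + P)
N(c, t) = 4 - 18*t (N(c, t) = (-8 - 10)*t + 4 = -18*t + 4 = 4 - 18*t)
-54101/N(-219, -29) = -54101/(4 - 18*(-29)) = -54101/(4 + 522) = -54101/526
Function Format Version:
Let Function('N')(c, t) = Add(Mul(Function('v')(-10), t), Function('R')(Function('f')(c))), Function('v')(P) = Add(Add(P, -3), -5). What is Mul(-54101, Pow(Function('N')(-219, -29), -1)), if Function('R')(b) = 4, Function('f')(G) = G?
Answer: Rational(-54101, 526) ≈ -102.85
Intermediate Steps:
Function('v')(P) = Add(-8, P) (Function('v')(P) = Add(Add(-3, P), -5) = Add(-8, P))
Function('N')(c, t) = Add(4, Mul(-18, t)) (Function('N')(c, t) = Add(Mul(Add(-8, -10), t), 4) = Add(Mul(-18, t), 4) = Add(4, Mul(-18, t)))
Mul(-54101, Pow(Function('N')(-219, -29), -1)) = Mul(-54101, Pow(Add(4, Mul(-18, -29)), -1)) = Mul(-54101, Pow(Add(4, 522), -1)) = Mul(-54101, Pow(526, -1)) = Mul(-54101, Rational(1, 526)) = Rational(-54101, 526)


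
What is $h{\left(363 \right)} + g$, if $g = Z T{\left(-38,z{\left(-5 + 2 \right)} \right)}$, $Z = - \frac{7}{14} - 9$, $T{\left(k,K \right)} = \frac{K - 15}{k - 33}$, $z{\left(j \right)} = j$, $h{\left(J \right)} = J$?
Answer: $\frac{25602}{71} \approx 360.59$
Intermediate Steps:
$T{\left(k,K \right)} = \frac{-15 + K}{-33 + k}$
$Z = - \frac{19}{2}$ ($Z = \left(-7\right) \frac{1}{14} - 9 = - \frac{1}{2} - 9 = - \frac{19}{2} \approx -9.5$)
$g = - \frac{171}{71}$ ($g = - \frac{19 \frac{-15 + \left(-5 + 2\right)}{-33 - 38}}{2} = - \frac{19 \frac{-15 - 3}{-71}}{2} = - \frac{19 \left(\left(- \frac{1}{71}\right) \left(-18\right)\right)}{2} = \left(- \frac{19}{2}\right) \frac{18}{71} = - \frac{171}{71} \approx -2.4085$)
$h{\left(363 \right)} + g = 363 - \frac{171}{71} = \frac{25602}{71}$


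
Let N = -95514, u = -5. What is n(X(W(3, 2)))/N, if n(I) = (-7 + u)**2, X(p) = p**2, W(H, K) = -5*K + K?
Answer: -24/15919 ≈ -0.0015076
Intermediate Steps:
W(H, K) = -4*K
n(I) = 144 (n(I) = (-7 - 5)**2 = (-12)**2 = 144)
n(X(W(3, 2)))/N = 144/(-95514) = 144*(-1/95514) = -24/15919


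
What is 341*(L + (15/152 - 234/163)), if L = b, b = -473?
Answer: -4007490311/24776 ≈ -1.6175e+5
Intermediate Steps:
L = -473
341*(L + (15/152 - 234/163)) = 341*(-473 + (15/152 - 234/163)) = 341*(-473 - 33123/24776) = 341*(-11752171/24776) = -4007490311/24776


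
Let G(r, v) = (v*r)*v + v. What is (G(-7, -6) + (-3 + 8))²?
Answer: 64009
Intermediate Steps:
G(r, v) = v + r*v² (G(r, v) = (r*v)*v + v = r*v² + v = v + r*v²)
(G(-7, -6) + (-3 + 8))² = (-6*(1 - 7*(-6)) + (-3 + 8))² = (-6*(1 + 42) + 5)² = (-6*43 + 5)² = (-258 + 5)² = (-253)² = 64009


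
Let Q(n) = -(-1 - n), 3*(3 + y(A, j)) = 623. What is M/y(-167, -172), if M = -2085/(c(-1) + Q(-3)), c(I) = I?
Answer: 2085/614 ≈ 3.3958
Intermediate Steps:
y(A, j) = 614/3 (y(A, j) = -3 + (⅓)*623 = -3 + 623/3 = 614/3)
Q(n) = 1 + n
M = 695 (M = -2085/(-1 + (1 - 3)) = -2085/(-1 - 2) = -2085/(-3) = -⅓*(-2085) = 695)
M/y(-167, -172) = 695/(614/3) = 695*(3/614) = 2085/614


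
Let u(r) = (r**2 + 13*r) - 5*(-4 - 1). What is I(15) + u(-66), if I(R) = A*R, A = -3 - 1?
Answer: 3463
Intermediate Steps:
A = -4
I(R) = -4*R
u(r) = 25 + r**2 + 13*r (u(r) = (r**2 + 13*r) - 5*(-5) = (r**2 + 13*r) + 25 = 25 + r**2 + 13*r)
I(15) + u(-66) = -4*15 + (25 + (-66)**2 + 13*(-66)) = -60 + (25 + 4356 - 858) = -60 + 3523 = 3463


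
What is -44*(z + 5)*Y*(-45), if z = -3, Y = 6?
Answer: 23760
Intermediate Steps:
-44*(z + 5)*Y*(-45) = -44*(-3 + 5)*6*(-45) = -88*6*(-45) = -44*12*(-45) = -528*(-45) = 23760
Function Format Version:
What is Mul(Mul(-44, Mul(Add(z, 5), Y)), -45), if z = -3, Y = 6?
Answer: 23760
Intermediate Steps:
Mul(Mul(-44, Mul(Add(z, 5), Y)), -45) = Mul(Mul(-44, Mul(Add(-3, 5), 6)), -45) = Mul(Mul(-44, Mul(2, 6)), -45) = Mul(Mul(-44, 12), -45) = Mul(-528, -45) = 23760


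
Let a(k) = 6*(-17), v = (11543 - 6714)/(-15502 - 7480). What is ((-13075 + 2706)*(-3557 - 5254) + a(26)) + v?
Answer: 2099662105345/22982 ≈ 9.1361e+7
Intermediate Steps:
v = -4829/22982 (v = 4829/(-22982) = 4829*(-1/22982) = -4829/22982 ≈ -0.21012)
a(k) = -102
((-13075 + 2706)*(-3557 - 5254) + a(26)) + v = ((-13075 + 2706)*(-3557 - 5254) - 102) - 4829/22982 = (-10369*(-8811) - 102) - 4829/22982 = (91361259 - 102) - 4829/22982 = 91361157 - 4829/22982 = 2099662105345/22982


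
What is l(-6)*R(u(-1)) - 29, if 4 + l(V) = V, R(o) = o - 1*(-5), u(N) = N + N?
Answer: -59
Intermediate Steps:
u(N) = 2*N
R(o) = 5 + o (R(o) = o + 5 = 5 + o)
l(V) = -4 + V
l(-6)*R(u(-1)) - 29 = (-4 - 6)*(5 + 2*(-1)) - 29 = -10*(5 - 2) - 29 = -10*3 - 29 = -30 - 29 = -59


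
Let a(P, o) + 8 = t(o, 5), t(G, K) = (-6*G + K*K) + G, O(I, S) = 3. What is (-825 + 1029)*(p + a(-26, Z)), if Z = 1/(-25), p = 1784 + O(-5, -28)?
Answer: 1840284/5 ≈ 3.6806e+5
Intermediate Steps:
p = 1787 (p = 1784 + 3 = 1787)
t(G, K) = K² - 5*G (t(G, K) = (-6*G + K²) + G = (K² - 6*G) + G = K² - 5*G)
Z = -1/25 ≈ -0.040000
a(P, o) = 17 - 5*o (a(P, o) = -8 + (5² - 5*o) = -8 + (25 - 5*o) = 17 - 5*o)
(-825 + 1029)*(p + a(-26, Z)) = (-825 + 1029)*(1787 + (17 - 5*(-1/25))) = 204*(1787 + (17 + ⅕)) = 204*(1787 + 86/5) = 204*(9021/5) = 1840284/5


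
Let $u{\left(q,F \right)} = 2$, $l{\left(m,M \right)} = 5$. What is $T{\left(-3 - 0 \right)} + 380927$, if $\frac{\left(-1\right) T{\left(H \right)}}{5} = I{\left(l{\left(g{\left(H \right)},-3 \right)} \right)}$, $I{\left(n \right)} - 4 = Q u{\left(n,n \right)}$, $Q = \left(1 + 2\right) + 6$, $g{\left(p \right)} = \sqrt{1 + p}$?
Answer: $380817$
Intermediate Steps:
$Q = 9$ ($Q = 3 + 6 = 9$)
$I{\left(n \right)} = 22$ ($I{\left(n \right)} = 4 + 9 \cdot 2 = 4 + 18 = 22$)
$T{\left(H \right)} = -110$ ($T{\left(H \right)} = \left(-5\right) 22 = -110$)
$T{\left(-3 - 0 \right)} + 380927 = -110 + 380927 = 380817$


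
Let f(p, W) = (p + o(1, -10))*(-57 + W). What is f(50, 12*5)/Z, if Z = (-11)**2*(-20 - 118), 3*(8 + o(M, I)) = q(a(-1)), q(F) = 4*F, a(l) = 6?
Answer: -25/2783 ≈ -0.0089831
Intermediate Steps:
o(M, I) = 0 (o(M, I) = -8 + (4*6)/3 = -8 + (1/3)*24 = -8 + 8 = 0)
f(p, W) = p*(-57 + W) (f(p, W) = (p + 0)*(-57 + W) = p*(-57 + W))
Z = -16698 (Z = 121*(-138) = -16698)
f(50, 12*5)/Z = (50*(-57 + 12*5))/(-16698) = (50*(-57 + 60))*(-1/16698) = (50*3)*(-1/16698) = 150*(-1/16698) = -25/2783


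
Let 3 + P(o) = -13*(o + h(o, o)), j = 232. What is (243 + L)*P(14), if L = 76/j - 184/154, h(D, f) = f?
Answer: -396860955/4466 ≈ -88863.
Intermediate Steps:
L = -3873/4466 (L = 76/232 - 184/154 = 76*(1/232) - 184*1/154 = 19/58 - 92/77 = -3873/4466 ≈ -0.86722)
P(o) = -3 - 26*o (P(o) = -3 - 13*(o + o) = -3 - 26*o)
(243 + L)*P(14) = (243 - 3873/4466)*(-3 - 26*14) = 1081365*(-3 - 364)/4466 = (1081365/4466)*(-367) = -396860955/4466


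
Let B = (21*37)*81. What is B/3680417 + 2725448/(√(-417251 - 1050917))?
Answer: 62937/3680417 - 681362*I*√367042/183521 ≈ 0.017101 - 2249.3*I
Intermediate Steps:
B = 62937 (B = 777*81 = 62937)
B/3680417 + 2725448/(√(-417251 - 1050917)) = 62937/3680417 + 2725448/(√(-417251 - 1050917)) = 62937*(1/3680417) + 2725448/(√(-1468168)) = 62937/3680417 + 2725448/((2*I*√367042)) = 62937/3680417 + 2725448*(-I*√367042/734084) = 62937/3680417 - 681362*I*√367042/183521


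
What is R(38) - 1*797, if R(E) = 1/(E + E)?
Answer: -60571/76 ≈ -796.99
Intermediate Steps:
R(E) = 1/(2*E)
R(38) - 1*797 = (½)/38 - 1*797 = (½)*(1/38) - 797 = 1/76 - 797 = -60571/76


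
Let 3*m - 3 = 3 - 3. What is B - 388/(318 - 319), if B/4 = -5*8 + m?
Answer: 232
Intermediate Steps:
m = 1 (m = 1 + (3 - 3)/3 = 1 + (⅓)*0 = 1 + 0 = 1)
B = -156 (B = 4*(-5*8 + 1) = 4*(-40 + 1) = 4*(-39) = -156)
B - 388/(318 - 319) = -156 - 388/(318 - 319) = -156 - 388/(-1) = -156 - 388*(-1) = -156 + 388 = 232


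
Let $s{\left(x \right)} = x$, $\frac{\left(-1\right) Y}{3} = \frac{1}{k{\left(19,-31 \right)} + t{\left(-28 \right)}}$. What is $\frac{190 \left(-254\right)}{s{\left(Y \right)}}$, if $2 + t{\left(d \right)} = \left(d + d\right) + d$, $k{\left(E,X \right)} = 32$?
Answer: $-868680$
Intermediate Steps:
$t{\left(d \right)} = -2 + 3 d$ ($t{\left(d \right)} = -2 + \left(\left(d + d\right) + d\right) = -2 + \left(2 d + d\right) = -2 + 3 d$)
$Y = \frac{1}{18}$ ($Y = - \frac{3}{32 + \left(-2 + 3 \left(-28\right)\right)} = - \frac{3}{32 - 86} = - \frac{3}{-54} = \left(-3\right) \left(- \frac{1}{54}\right) = \frac{1}{18} \approx 0.055556$)
$\frac{190 \left(-254\right)}{s{\left(Y \right)}} = 190 \left(-254\right) \frac{1}{\frac{1}{18}} = \left(-48260\right) 18 = -868680$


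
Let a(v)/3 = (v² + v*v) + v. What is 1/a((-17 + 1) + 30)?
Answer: 1/1218 ≈ 0.00082102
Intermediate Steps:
a(v) = 3*v + 6*v² (a(v) = 3*((v² + v*v) + v) = 3*((v² + v²) + v) = 3*(2*v² + v) = 3*(v + 2*v²) = 3*v + 6*v²)
1/a((-17 + 1) + 30) = 1/(3*((-17 + 1) + 30)*(1 + 2*((-17 + 1) + 30))) = 1/(3*(-16 + 30)*(1 + 2*(-16 + 30))) = 1/(3*14*(1 + 2*14)) = 1/(3*14*(1 + 28)) = 1/(3*14*29) = 1/1218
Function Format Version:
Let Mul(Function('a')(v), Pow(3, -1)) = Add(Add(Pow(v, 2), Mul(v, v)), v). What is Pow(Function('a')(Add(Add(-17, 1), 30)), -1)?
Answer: Rational(1, 1218) ≈ 0.00082102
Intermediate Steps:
Function('a')(v) = Add(Mul(3, v), Mul(6, Pow(v, 2))) (Function('a')(v) = Mul(3, Add(Add(Pow(v, 2), Mul(v, v)), v)) = Mul(3, Add(Add(Pow(v, 2), Pow(v, 2)), v)) = Mul(3, Add(Mul(2, Pow(v, 2)), v)) = Mul(3, Add(v, Mul(2, Pow(v, 2)))) = Add(Mul(3, v), Mul(6, Pow(v, 2))))
Pow(Function('a')(Add(Add(-17, 1), 30)), -1) = Pow(Mul(3, Add(Add(-17, 1), 30), Add(1, Mul(2, Add(Add(-17, 1), 30)))), -1) = Pow(Mul(3, Add(-16, 30), Add(1, Mul(2, Add(-16, 30)))), -1) = Pow(Mul(3, 14, Add(1, Mul(2, 14))), -1) = Pow(Mul(3, 14, Add(1, 28)), -1) = Pow(Mul(3, 14, 29), -1) = Pow(1218, -1) = Rational(1, 1218)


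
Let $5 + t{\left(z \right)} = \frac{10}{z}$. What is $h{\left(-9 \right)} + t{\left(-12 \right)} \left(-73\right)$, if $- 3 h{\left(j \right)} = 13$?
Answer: $\frac{843}{2} \approx 421.5$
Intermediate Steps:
$h{\left(j \right)} = - \frac{13}{3}$ ($h{\left(j \right)} = \left(- \frac{1}{3}\right) 13 = - \frac{13}{3}$)
$t{\left(z \right)} = -5 + \frac{10}{z}$
$h{\left(-9 \right)} + t{\left(-12 \right)} \left(-73\right) = - \frac{13}{3} + \left(-5 + \frac{10}{-12}\right) \left(-73\right) = - \frac{13}{3} + \left(-5 + 10 \left(- \frac{1}{12}\right)\right) \left(-73\right) = - \frac{13}{3} + \left(-5 - \frac{5}{6}\right) \left(-73\right) = - \frac{13}{3} - - \frac{2555}{6} = - \frac{13}{3} + \frac{2555}{6} = \frac{843}{2}$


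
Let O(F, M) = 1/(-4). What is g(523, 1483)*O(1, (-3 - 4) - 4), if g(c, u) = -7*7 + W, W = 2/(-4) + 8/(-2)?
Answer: 107/8 ≈ 13.375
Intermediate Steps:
W = -9/2 (W = 2*(-1/4) + 8*(-1/2) = -1/2 - 4 = -9/2 ≈ -4.5000)
O(F, M) = -1/4
g(c, u) = -107/2 (g(c, u) = -7*7 - 9/2 = -49 - 9/2 = -107/2)
g(523, 1483)*O(1, (-3 - 4) - 4) = -107/2*(-1/4) = 107/8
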